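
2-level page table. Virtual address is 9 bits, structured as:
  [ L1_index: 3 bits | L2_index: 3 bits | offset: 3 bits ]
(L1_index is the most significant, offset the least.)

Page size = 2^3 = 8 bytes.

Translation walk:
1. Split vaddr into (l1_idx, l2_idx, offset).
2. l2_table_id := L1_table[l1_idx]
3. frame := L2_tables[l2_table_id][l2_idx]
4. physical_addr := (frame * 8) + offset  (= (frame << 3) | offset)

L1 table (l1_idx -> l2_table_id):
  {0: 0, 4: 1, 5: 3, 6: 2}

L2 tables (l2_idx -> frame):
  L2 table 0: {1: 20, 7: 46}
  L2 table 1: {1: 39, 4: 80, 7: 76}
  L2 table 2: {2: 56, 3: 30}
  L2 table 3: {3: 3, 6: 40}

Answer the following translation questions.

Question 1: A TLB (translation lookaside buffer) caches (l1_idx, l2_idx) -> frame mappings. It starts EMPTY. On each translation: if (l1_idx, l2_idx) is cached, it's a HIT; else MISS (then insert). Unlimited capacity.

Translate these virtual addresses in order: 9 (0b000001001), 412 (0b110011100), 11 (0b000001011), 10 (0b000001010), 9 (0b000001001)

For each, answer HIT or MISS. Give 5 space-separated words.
Answer: MISS MISS HIT HIT HIT

Derivation:
vaddr=9: (0,1) not in TLB -> MISS, insert
vaddr=412: (6,3) not in TLB -> MISS, insert
vaddr=11: (0,1) in TLB -> HIT
vaddr=10: (0,1) in TLB -> HIT
vaddr=9: (0,1) in TLB -> HIT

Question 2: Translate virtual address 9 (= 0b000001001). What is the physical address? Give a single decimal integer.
vaddr = 9 = 0b000001001
Split: l1_idx=0, l2_idx=1, offset=1
L1[0] = 0
L2[0][1] = 20
paddr = 20 * 8 + 1 = 161

Answer: 161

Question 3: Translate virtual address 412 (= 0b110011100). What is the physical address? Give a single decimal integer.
Answer: 244

Derivation:
vaddr = 412 = 0b110011100
Split: l1_idx=6, l2_idx=3, offset=4
L1[6] = 2
L2[2][3] = 30
paddr = 30 * 8 + 4 = 244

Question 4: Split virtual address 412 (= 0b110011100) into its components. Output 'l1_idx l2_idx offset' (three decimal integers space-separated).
vaddr = 412 = 0b110011100
  top 3 bits -> l1_idx = 6
  next 3 bits -> l2_idx = 3
  bottom 3 bits -> offset = 4

Answer: 6 3 4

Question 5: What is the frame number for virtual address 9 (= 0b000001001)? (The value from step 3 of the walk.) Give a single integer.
Answer: 20

Derivation:
vaddr = 9: l1_idx=0, l2_idx=1
L1[0] = 0; L2[0][1] = 20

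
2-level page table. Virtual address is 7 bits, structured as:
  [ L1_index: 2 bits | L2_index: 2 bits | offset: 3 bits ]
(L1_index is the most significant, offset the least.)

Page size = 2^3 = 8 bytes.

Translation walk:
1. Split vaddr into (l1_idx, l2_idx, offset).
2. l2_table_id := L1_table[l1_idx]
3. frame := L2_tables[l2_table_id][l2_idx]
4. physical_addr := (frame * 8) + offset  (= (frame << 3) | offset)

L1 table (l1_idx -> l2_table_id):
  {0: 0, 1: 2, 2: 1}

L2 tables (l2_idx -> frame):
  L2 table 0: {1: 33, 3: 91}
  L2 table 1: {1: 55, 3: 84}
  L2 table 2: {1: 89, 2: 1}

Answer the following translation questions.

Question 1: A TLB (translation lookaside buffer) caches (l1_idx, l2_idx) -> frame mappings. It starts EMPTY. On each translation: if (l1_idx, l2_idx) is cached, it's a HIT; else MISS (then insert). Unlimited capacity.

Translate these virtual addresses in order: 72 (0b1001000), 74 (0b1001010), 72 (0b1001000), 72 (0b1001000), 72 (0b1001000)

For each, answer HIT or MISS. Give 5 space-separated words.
Answer: MISS HIT HIT HIT HIT

Derivation:
vaddr=72: (2,1) not in TLB -> MISS, insert
vaddr=74: (2,1) in TLB -> HIT
vaddr=72: (2,1) in TLB -> HIT
vaddr=72: (2,1) in TLB -> HIT
vaddr=72: (2,1) in TLB -> HIT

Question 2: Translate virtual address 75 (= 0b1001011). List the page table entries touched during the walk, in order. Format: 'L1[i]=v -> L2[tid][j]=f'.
Answer: L1[2]=1 -> L2[1][1]=55

Derivation:
vaddr = 75 = 0b1001011
Split: l1_idx=2, l2_idx=1, offset=3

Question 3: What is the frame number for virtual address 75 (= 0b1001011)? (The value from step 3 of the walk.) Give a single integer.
vaddr = 75: l1_idx=2, l2_idx=1
L1[2] = 1; L2[1][1] = 55

Answer: 55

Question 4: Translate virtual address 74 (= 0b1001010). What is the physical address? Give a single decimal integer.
vaddr = 74 = 0b1001010
Split: l1_idx=2, l2_idx=1, offset=2
L1[2] = 1
L2[1][1] = 55
paddr = 55 * 8 + 2 = 442

Answer: 442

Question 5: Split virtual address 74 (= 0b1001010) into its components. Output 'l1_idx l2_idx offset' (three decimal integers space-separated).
Answer: 2 1 2

Derivation:
vaddr = 74 = 0b1001010
  top 2 bits -> l1_idx = 2
  next 2 bits -> l2_idx = 1
  bottom 3 bits -> offset = 2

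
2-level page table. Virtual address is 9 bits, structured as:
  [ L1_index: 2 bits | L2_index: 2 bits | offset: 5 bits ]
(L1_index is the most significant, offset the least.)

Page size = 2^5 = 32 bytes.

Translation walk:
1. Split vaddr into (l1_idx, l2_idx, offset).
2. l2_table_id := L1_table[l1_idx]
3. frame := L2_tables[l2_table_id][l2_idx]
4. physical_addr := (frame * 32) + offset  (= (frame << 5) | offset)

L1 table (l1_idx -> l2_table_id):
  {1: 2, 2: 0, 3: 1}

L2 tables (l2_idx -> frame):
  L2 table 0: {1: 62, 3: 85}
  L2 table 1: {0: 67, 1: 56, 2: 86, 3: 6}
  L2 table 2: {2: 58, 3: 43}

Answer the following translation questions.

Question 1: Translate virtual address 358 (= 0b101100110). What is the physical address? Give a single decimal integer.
vaddr = 358 = 0b101100110
Split: l1_idx=2, l2_idx=3, offset=6
L1[2] = 0
L2[0][3] = 85
paddr = 85 * 32 + 6 = 2726

Answer: 2726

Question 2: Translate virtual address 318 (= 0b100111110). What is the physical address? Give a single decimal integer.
Answer: 2014

Derivation:
vaddr = 318 = 0b100111110
Split: l1_idx=2, l2_idx=1, offset=30
L1[2] = 0
L2[0][1] = 62
paddr = 62 * 32 + 30 = 2014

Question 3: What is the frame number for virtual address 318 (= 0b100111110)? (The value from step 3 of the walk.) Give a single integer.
Answer: 62

Derivation:
vaddr = 318: l1_idx=2, l2_idx=1
L1[2] = 0; L2[0][1] = 62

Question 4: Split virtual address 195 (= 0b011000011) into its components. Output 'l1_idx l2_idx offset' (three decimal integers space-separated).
vaddr = 195 = 0b011000011
  top 2 bits -> l1_idx = 1
  next 2 bits -> l2_idx = 2
  bottom 5 bits -> offset = 3

Answer: 1 2 3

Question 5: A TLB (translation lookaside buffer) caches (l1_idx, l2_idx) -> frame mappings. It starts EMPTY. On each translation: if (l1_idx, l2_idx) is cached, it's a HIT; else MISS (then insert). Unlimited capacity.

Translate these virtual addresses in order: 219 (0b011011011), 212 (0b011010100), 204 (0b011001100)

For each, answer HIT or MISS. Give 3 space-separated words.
vaddr=219: (1,2) not in TLB -> MISS, insert
vaddr=212: (1,2) in TLB -> HIT
vaddr=204: (1,2) in TLB -> HIT

Answer: MISS HIT HIT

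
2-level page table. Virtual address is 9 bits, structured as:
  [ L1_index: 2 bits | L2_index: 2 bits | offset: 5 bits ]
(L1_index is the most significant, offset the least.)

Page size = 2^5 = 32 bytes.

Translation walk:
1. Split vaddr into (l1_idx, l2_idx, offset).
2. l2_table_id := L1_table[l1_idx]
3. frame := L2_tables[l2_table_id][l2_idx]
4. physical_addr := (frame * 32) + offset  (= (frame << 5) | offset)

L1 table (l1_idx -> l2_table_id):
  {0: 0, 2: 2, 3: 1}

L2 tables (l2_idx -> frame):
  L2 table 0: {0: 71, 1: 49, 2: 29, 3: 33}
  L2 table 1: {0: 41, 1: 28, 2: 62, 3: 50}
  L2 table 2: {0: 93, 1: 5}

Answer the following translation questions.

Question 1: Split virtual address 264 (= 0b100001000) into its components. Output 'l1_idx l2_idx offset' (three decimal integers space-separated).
vaddr = 264 = 0b100001000
  top 2 bits -> l1_idx = 2
  next 2 bits -> l2_idx = 0
  bottom 5 bits -> offset = 8

Answer: 2 0 8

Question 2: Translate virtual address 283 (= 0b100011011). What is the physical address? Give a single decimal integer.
Answer: 3003

Derivation:
vaddr = 283 = 0b100011011
Split: l1_idx=2, l2_idx=0, offset=27
L1[2] = 2
L2[2][0] = 93
paddr = 93 * 32 + 27 = 3003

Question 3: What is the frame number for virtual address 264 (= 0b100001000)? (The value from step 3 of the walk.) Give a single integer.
vaddr = 264: l1_idx=2, l2_idx=0
L1[2] = 2; L2[2][0] = 93

Answer: 93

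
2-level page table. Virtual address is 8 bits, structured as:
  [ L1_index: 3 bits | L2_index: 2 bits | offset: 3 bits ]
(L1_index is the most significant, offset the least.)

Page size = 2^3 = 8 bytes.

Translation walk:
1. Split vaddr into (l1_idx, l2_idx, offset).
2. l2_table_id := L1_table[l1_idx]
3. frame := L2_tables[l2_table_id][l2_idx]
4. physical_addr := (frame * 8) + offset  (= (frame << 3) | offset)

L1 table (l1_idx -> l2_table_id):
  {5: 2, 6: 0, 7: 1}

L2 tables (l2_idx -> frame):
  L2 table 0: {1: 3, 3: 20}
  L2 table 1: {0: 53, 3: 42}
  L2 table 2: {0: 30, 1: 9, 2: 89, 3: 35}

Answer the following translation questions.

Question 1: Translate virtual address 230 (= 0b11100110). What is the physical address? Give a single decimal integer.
Answer: 430

Derivation:
vaddr = 230 = 0b11100110
Split: l1_idx=7, l2_idx=0, offset=6
L1[7] = 1
L2[1][0] = 53
paddr = 53 * 8 + 6 = 430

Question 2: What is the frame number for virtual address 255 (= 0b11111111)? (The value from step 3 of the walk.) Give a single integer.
vaddr = 255: l1_idx=7, l2_idx=3
L1[7] = 1; L2[1][3] = 42

Answer: 42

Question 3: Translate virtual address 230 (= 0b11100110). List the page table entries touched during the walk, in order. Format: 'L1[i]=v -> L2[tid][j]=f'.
Answer: L1[7]=1 -> L2[1][0]=53

Derivation:
vaddr = 230 = 0b11100110
Split: l1_idx=7, l2_idx=0, offset=6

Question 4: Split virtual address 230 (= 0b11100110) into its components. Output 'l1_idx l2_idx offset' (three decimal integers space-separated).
Answer: 7 0 6

Derivation:
vaddr = 230 = 0b11100110
  top 3 bits -> l1_idx = 7
  next 2 bits -> l2_idx = 0
  bottom 3 bits -> offset = 6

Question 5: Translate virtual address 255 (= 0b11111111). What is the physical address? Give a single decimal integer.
Answer: 343

Derivation:
vaddr = 255 = 0b11111111
Split: l1_idx=7, l2_idx=3, offset=7
L1[7] = 1
L2[1][3] = 42
paddr = 42 * 8 + 7 = 343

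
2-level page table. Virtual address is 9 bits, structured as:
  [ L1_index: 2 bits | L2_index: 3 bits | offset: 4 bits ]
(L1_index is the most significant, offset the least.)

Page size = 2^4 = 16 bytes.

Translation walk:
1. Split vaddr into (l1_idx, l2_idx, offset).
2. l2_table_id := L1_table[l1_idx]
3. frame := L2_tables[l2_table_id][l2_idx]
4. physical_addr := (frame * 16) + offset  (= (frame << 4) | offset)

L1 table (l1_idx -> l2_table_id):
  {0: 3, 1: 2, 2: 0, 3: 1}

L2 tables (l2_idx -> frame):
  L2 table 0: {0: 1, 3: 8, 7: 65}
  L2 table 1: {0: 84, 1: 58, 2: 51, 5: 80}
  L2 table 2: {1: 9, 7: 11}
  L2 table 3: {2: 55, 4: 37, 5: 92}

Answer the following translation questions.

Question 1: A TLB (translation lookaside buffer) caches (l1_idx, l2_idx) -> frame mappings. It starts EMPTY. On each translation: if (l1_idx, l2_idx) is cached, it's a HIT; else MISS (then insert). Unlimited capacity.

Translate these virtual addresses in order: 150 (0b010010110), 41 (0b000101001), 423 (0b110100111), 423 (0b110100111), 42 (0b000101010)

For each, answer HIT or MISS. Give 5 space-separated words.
vaddr=150: (1,1) not in TLB -> MISS, insert
vaddr=41: (0,2) not in TLB -> MISS, insert
vaddr=423: (3,2) not in TLB -> MISS, insert
vaddr=423: (3,2) in TLB -> HIT
vaddr=42: (0,2) in TLB -> HIT

Answer: MISS MISS MISS HIT HIT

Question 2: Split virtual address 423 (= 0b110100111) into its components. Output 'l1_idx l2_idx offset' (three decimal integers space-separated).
Answer: 3 2 7

Derivation:
vaddr = 423 = 0b110100111
  top 2 bits -> l1_idx = 3
  next 3 bits -> l2_idx = 2
  bottom 4 bits -> offset = 7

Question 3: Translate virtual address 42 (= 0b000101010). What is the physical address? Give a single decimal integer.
vaddr = 42 = 0b000101010
Split: l1_idx=0, l2_idx=2, offset=10
L1[0] = 3
L2[3][2] = 55
paddr = 55 * 16 + 10 = 890

Answer: 890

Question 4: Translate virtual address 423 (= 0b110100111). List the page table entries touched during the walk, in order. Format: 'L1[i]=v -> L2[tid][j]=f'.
Answer: L1[3]=1 -> L2[1][2]=51

Derivation:
vaddr = 423 = 0b110100111
Split: l1_idx=3, l2_idx=2, offset=7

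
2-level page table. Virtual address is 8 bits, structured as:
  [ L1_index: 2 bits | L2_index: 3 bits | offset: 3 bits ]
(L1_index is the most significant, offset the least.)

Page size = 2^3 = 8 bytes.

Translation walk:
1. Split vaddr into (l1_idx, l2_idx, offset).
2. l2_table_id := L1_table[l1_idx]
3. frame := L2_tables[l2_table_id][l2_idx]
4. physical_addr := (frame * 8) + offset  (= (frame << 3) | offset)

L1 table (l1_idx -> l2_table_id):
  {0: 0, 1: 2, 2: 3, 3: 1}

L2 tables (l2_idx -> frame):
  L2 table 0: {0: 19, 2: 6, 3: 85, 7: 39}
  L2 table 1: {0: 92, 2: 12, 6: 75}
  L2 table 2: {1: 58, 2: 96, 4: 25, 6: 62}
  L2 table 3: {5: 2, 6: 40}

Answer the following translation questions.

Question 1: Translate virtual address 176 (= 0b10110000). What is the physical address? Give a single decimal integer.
Answer: 320

Derivation:
vaddr = 176 = 0b10110000
Split: l1_idx=2, l2_idx=6, offset=0
L1[2] = 3
L2[3][6] = 40
paddr = 40 * 8 + 0 = 320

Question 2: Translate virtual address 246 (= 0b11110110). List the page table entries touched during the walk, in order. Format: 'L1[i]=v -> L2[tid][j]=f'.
vaddr = 246 = 0b11110110
Split: l1_idx=3, l2_idx=6, offset=6

Answer: L1[3]=1 -> L2[1][6]=75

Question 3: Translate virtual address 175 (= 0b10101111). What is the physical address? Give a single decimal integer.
Answer: 23

Derivation:
vaddr = 175 = 0b10101111
Split: l1_idx=2, l2_idx=5, offset=7
L1[2] = 3
L2[3][5] = 2
paddr = 2 * 8 + 7 = 23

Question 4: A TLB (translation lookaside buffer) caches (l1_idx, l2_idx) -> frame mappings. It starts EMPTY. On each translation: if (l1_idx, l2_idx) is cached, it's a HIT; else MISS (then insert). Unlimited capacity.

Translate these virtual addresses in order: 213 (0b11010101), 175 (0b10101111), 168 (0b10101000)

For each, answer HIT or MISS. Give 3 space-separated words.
vaddr=213: (3,2) not in TLB -> MISS, insert
vaddr=175: (2,5) not in TLB -> MISS, insert
vaddr=168: (2,5) in TLB -> HIT

Answer: MISS MISS HIT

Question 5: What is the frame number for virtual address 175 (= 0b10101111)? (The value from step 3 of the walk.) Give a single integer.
vaddr = 175: l1_idx=2, l2_idx=5
L1[2] = 3; L2[3][5] = 2

Answer: 2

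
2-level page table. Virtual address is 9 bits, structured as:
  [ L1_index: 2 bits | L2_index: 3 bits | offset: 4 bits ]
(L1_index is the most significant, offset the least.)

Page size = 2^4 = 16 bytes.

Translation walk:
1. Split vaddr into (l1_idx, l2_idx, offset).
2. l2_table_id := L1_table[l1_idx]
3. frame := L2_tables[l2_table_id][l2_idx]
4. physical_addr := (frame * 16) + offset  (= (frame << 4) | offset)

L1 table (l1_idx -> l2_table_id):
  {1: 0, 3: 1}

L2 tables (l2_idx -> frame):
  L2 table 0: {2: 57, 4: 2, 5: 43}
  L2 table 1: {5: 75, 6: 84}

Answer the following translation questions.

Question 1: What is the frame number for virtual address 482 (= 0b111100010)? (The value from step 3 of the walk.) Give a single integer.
Answer: 84

Derivation:
vaddr = 482: l1_idx=3, l2_idx=6
L1[3] = 1; L2[1][6] = 84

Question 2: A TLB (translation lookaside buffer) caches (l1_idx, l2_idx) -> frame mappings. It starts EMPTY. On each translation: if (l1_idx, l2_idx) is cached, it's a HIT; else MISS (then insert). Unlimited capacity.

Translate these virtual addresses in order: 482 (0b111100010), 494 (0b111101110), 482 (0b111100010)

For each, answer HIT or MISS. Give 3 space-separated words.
Answer: MISS HIT HIT

Derivation:
vaddr=482: (3,6) not in TLB -> MISS, insert
vaddr=494: (3,6) in TLB -> HIT
vaddr=482: (3,6) in TLB -> HIT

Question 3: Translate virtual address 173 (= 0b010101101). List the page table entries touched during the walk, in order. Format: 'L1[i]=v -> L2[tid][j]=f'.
Answer: L1[1]=0 -> L2[0][2]=57

Derivation:
vaddr = 173 = 0b010101101
Split: l1_idx=1, l2_idx=2, offset=13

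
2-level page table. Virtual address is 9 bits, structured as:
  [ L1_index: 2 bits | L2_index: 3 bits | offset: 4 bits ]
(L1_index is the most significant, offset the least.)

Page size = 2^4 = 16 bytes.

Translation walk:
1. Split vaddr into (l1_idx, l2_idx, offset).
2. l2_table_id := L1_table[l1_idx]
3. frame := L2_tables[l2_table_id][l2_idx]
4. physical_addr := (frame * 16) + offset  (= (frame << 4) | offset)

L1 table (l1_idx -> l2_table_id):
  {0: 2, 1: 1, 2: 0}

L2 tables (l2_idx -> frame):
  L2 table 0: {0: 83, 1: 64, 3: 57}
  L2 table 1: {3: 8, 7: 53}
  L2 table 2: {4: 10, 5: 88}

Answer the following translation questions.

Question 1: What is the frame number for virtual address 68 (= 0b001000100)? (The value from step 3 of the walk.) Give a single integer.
vaddr = 68: l1_idx=0, l2_idx=4
L1[0] = 2; L2[2][4] = 10

Answer: 10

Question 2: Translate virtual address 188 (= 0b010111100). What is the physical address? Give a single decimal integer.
vaddr = 188 = 0b010111100
Split: l1_idx=1, l2_idx=3, offset=12
L1[1] = 1
L2[1][3] = 8
paddr = 8 * 16 + 12 = 140

Answer: 140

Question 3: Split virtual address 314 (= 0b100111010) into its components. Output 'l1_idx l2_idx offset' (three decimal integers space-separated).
vaddr = 314 = 0b100111010
  top 2 bits -> l1_idx = 2
  next 3 bits -> l2_idx = 3
  bottom 4 bits -> offset = 10

Answer: 2 3 10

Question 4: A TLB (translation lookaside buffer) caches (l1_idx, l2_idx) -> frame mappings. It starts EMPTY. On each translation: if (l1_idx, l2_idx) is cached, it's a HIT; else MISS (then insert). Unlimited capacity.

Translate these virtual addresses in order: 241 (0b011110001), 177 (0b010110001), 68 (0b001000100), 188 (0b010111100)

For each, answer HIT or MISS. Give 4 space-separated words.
Answer: MISS MISS MISS HIT

Derivation:
vaddr=241: (1,7) not in TLB -> MISS, insert
vaddr=177: (1,3) not in TLB -> MISS, insert
vaddr=68: (0,4) not in TLB -> MISS, insert
vaddr=188: (1,3) in TLB -> HIT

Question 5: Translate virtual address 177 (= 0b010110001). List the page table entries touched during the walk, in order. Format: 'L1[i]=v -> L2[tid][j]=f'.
Answer: L1[1]=1 -> L2[1][3]=8

Derivation:
vaddr = 177 = 0b010110001
Split: l1_idx=1, l2_idx=3, offset=1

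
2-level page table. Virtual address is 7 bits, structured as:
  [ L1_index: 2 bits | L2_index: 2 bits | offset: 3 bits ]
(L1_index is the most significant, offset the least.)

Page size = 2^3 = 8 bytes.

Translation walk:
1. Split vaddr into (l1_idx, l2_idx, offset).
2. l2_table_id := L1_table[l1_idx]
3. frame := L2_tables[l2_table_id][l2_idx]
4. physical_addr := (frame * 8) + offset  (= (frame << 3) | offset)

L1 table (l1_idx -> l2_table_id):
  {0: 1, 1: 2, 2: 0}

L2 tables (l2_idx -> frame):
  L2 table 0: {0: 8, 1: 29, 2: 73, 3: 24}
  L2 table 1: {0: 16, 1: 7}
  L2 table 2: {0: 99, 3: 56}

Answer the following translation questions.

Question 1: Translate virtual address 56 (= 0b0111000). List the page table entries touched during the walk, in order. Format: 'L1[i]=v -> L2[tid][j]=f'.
Answer: L1[1]=2 -> L2[2][3]=56

Derivation:
vaddr = 56 = 0b0111000
Split: l1_idx=1, l2_idx=3, offset=0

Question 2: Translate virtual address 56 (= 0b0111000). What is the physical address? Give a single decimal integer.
vaddr = 56 = 0b0111000
Split: l1_idx=1, l2_idx=3, offset=0
L1[1] = 2
L2[2][3] = 56
paddr = 56 * 8 + 0 = 448

Answer: 448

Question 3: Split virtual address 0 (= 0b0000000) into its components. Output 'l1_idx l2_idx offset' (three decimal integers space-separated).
Answer: 0 0 0

Derivation:
vaddr = 0 = 0b0000000
  top 2 bits -> l1_idx = 0
  next 2 bits -> l2_idx = 0
  bottom 3 bits -> offset = 0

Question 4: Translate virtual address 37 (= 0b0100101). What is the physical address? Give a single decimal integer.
vaddr = 37 = 0b0100101
Split: l1_idx=1, l2_idx=0, offset=5
L1[1] = 2
L2[2][0] = 99
paddr = 99 * 8 + 5 = 797

Answer: 797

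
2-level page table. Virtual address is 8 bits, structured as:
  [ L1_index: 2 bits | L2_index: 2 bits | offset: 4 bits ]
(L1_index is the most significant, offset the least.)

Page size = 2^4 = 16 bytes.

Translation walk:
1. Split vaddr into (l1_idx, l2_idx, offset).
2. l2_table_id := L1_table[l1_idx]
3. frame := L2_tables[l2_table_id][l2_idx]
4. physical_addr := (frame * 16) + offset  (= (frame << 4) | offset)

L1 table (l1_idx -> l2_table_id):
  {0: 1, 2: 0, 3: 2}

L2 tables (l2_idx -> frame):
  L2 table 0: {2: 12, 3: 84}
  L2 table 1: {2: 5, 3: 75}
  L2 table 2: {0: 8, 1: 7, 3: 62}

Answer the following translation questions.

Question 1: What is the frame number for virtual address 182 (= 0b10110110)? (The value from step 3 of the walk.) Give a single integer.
Answer: 84

Derivation:
vaddr = 182: l1_idx=2, l2_idx=3
L1[2] = 0; L2[0][3] = 84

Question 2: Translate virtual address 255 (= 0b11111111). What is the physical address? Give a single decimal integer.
Answer: 1007

Derivation:
vaddr = 255 = 0b11111111
Split: l1_idx=3, l2_idx=3, offset=15
L1[3] = 2
L2[2][3] = 62
paddr = 62 * 16 + 15 = 1007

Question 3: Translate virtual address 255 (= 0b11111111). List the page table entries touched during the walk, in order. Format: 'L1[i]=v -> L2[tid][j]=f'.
vaddr = 255 = 0b11111111
Split: l1_idx=3, l2_idx=3, offset=15

Answer: L1[3]=2 -> L2[2][3]=62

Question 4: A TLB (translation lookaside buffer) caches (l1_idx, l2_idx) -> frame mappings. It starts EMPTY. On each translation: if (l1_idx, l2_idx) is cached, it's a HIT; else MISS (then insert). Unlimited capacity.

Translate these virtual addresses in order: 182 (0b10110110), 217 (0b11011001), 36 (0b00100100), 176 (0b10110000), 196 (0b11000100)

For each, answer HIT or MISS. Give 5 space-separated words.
Answer: MISS MISS MISS HIT MISS

Derivation:
vaddr=182: (2,3) not in TLB -> MISS, insert
vaddr=217: (3,1) not in TLB -> MISS, insert
vaddr=36: (0,2) not in TLB -> MISS, insert
vaddr=176: (2,3) in TLB -> HIT
vaddr=196: (3,0) not in TLB -> MISS, insert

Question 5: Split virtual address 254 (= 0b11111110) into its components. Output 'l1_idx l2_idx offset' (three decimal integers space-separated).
vaddr = 254 = 0b11111110
  top 2 bits -> l1_idx = 3
  next 2 bits -> l2_idx = 3
  bottom 4 bits -> offset = 14

Answer: 3 3 14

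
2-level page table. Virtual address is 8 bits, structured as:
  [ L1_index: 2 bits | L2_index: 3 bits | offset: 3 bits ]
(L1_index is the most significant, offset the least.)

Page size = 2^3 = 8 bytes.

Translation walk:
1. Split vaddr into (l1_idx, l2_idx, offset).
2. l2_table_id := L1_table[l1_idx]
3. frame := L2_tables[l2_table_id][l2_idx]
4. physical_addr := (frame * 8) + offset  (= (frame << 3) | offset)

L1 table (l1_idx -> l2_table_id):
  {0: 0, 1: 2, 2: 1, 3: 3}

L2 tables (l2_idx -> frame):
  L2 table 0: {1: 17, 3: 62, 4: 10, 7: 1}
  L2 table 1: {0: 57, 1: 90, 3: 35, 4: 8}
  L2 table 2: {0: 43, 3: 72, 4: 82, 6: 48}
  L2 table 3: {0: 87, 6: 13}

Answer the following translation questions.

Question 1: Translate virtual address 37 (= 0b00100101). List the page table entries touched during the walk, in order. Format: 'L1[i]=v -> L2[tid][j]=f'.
Answer: L1[0]=0 -> L2[0][4]=10

Derivation:
vaddr = 37 = 0b00100101
Split: l1_idx=0, l2_idx=4, offset=5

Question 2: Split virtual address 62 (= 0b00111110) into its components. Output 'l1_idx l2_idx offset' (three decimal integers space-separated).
vaddr = 62 = 0b00111110
  top 2 bits -> l1_idx = 0
  next 3 bits -> l2_idx = 7
  bottom 3 bits -> offset = 6

Answer: 0 7 6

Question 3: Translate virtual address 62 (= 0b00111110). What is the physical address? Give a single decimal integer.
vaddr = 62 = 0b00111110
Split: l1_idx=0, l2_idx=7, offset=6
L1[0] = 0
L2[0][7] = 1
paddr = 1 * 8 + 6 = 14

Answer: 14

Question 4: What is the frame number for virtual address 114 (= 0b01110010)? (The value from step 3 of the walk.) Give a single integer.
vaddr = 114: l1_idx=1, l2_idx=6
L1[1] = 2; L2[2][6] = 48

Answer: 48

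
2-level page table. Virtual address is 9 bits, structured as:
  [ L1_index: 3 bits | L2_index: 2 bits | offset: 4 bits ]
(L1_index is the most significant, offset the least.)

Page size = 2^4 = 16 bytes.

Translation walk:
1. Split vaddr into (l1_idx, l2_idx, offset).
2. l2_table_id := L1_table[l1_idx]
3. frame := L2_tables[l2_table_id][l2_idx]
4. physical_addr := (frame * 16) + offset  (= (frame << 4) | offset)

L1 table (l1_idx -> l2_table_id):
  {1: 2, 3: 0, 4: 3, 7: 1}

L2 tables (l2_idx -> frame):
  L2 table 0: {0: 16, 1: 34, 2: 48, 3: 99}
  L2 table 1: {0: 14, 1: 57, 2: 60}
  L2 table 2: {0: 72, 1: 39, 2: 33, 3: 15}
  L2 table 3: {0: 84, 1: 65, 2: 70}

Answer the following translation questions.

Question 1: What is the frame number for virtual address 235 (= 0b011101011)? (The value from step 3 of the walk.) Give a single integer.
vaddr = 235: l1_idx=3, l2_idx=2
L1[3] = 0; L2[0][2] = 48

Answer: 48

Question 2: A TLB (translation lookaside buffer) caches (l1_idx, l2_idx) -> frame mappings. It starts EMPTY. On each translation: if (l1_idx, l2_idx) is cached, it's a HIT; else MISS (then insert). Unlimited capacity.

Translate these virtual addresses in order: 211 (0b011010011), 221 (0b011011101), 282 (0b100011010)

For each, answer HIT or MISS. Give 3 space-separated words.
vaddr=211: (3,1) not in TLB -> MISS, insert
vaddr=221: (3,1) in TLB -> HIT
vaddr=282: (4,1) not in TLB -> MISS, insert

Answer: MISS HIT MISS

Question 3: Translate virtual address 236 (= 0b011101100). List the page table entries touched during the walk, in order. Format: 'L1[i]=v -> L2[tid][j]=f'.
vaddr = 236 = 0b011101100
Split: l1_idx=3, l2_idx=2, offset=12

Answer: L1[3]=0 -> L2[0][2]=48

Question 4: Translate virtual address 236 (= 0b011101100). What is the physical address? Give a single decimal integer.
vaddr = 236 = 0b011101100
Split: l1_idx=3, l2_idx=2, offset=12
L1[3] = 0
L2[0][2] = 48
paddr = 48 * 16 + 12 = 780

Answer: 780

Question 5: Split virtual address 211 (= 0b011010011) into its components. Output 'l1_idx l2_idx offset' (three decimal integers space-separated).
Answer: 3 1 3

Derivation:
vaddr = 211 = 0b011010011
  top 3 bits -> l1_idx = 3
  next 2 bits -> l2_idx = 1
  bottom 4 bits -> offset = 3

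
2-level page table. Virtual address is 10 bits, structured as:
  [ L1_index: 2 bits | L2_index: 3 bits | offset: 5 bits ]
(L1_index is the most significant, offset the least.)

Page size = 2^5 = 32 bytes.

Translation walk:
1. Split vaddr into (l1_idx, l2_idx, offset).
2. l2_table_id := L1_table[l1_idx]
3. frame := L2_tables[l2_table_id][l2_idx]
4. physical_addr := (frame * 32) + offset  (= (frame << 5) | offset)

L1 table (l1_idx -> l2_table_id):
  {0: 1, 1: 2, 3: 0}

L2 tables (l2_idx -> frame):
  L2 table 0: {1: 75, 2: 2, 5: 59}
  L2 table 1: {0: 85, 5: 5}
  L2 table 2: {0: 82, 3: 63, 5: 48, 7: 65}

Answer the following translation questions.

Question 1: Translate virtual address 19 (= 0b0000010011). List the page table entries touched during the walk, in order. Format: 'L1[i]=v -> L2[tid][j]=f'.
vaddr = 19 = 0b0000010011
Split: l1_idx=0, l2_idx=0, offset=19

Answer: L1[0]=1 -> L2[1][0]=85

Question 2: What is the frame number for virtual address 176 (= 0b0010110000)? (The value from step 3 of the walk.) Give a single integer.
vaddr = 176: l1_idx=0, l2_idx=5
L1[0] = 1; L2[1][5] = 5

Answer: 5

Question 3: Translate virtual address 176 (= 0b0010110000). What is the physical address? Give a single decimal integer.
Answer: 176

Derivation:
vaddr = 176 = 0b0010110000
Split: l1_idx=0, l2_idx=5, offset=16
L1[0] = 1
L2[1][5] = 5
paddr = 5 * 32 + 16 = 176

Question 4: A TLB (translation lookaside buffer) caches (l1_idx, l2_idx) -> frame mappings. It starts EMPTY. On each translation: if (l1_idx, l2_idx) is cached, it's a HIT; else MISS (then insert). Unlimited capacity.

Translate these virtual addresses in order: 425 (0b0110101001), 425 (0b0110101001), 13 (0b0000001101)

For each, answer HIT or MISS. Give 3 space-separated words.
vaddr=425: (1,5) not in TLB -> MISS, insert
vaddr=425: (1,5) in TLB -> HIT
vaddr=13: (0,0) not in TLB -> MISS, insert

Answer: MISS HIT MISS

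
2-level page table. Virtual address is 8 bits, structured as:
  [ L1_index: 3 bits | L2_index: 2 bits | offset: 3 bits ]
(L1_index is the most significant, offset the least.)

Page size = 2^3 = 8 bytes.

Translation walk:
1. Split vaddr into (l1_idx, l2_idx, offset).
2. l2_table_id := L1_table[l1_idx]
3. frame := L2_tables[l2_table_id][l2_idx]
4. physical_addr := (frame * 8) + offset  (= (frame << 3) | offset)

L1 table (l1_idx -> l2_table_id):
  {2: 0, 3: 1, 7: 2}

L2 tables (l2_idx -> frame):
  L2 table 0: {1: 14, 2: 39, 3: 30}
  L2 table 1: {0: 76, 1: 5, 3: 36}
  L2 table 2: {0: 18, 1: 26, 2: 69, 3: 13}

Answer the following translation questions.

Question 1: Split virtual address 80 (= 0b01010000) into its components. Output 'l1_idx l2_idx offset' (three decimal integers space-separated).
Answer: 2 2 0

Derivation:
vaddr = 80 = 0b01010000
  top 3 bits -> l1_idx = 2
  next 2 bits -> l2_idx = 2
  bottom 3 bits -> offset = 0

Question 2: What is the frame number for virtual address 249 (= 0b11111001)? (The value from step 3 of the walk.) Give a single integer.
vaddr = 249: l1_idx=7, l2_idx=3
L1[7] = 2; L2[2][3] = 13

Answer: 13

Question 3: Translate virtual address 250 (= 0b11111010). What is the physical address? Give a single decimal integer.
Answer: 106

Derivation:
vaddr = 250 = 0b11111010
Split: l1_idx=7, l2_idx=3, offset=2
L1[7] = 2
L2[2][3] = 13
paddr = 13 * 8 + 2 = 106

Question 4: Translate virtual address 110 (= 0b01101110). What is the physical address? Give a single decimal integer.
vaddr = 110 = 0b01101110
Split: l1_idx=3, l2_idx=1, offset=6
L1[3] = 1
L2[1][1] = 5
paddr = 5 * 8 + 6 = 46

Answer: 46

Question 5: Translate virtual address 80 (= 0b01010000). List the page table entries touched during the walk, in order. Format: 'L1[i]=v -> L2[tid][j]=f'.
vaddr = 80 = 0b01010000
Split: l1_idx=2, l2_idx=2, offset=0

Answer: L1[2]=0 -> L2[0][2]=39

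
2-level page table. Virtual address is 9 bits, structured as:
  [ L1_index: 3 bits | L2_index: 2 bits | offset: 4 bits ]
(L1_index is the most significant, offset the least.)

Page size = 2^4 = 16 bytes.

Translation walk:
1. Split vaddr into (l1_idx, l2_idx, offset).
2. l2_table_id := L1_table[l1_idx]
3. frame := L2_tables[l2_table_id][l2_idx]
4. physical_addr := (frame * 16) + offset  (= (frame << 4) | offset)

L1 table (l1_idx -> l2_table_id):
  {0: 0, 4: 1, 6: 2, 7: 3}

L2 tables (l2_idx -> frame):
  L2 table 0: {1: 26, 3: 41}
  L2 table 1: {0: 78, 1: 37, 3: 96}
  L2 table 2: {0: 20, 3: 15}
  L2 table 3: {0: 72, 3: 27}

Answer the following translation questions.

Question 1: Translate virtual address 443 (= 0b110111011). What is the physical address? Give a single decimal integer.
vaddr = 443 = 0b110111011
Split: l1_idx=6, l2_idx=3, offset=11
L1[6] = 2
L2[2][3] = 15
paddr = 15 * 16 + 11 = 251

Answer: 251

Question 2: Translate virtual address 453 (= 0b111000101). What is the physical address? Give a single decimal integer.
vaddr = 453 = 0b111000101
Split: l1_idx=7, l2_idx=0, offset=5
L1[7] = 3
L2[3][0] = 72
paddr = 72 * 16 + 5 = 1157

Answer: 1157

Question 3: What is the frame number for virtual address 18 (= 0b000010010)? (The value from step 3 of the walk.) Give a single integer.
vaddr = 18: l1_idx=0, l2_idx=1
L1[0] = 0; L2[0][1] = 26

Answer: 26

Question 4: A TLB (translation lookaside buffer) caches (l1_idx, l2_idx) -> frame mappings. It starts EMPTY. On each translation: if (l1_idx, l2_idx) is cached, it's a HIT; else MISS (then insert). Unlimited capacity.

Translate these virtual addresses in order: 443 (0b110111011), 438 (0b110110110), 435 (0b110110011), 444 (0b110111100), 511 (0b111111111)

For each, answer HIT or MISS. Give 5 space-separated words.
Answer: MISS HIT HIT HIT MISS

Derivation:
vaddr=443: (6,3) not in TLB -> MISS, insert
vaddr=438: (6,3) in TLB -> HIT
vaddr=435: (6,3) in TLB -> HIT
vaddr=444: (6,3) in TLB -> HIT
vaddr=511: (7,3) not in TLB -> MISS, insert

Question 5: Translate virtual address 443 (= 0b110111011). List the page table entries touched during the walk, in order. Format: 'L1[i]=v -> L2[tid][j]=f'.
vaddr = 443 = 0b110111011
Split: l1_idx=6, l2_idx=3, offset=11

Answer: L1[6]=2 -> L2[2][3]=15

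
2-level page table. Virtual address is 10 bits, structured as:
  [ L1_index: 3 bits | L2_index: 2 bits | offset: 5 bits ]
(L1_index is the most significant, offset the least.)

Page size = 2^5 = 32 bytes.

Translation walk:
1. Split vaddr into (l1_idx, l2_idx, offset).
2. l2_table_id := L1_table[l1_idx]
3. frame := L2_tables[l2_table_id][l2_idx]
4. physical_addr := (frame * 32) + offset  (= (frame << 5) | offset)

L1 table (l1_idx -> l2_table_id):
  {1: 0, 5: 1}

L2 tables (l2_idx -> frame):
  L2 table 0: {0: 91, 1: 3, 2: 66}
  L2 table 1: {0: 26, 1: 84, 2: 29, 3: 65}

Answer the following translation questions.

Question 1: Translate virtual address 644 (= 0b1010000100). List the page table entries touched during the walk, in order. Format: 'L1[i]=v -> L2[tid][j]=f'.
Answer: L1[5]=1 -> L2[1][0]=26

Derivation:
vaddr = 644 = 0b1010000100
Split: l1_idx=5, l2_idx=0, offset=4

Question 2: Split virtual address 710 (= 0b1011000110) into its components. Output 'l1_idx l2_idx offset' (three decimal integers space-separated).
vaddr = 710 = 0b1011000110
  top 3 bits -> l1_idx = 5
  next 2 bits -> l2_idx = 2
  bottom 5 bits -> offset = 6

Answer: 5 2 6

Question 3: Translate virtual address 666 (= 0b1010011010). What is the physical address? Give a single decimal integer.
Answer: 858

Derivation:
vaddr = 666 = 0b1010011010
Split: l1_idx=5, l2_idx=0, offset=26
L1[5] = 1
L2[1][0] = 26
paddr = 26 * 32 + 26 = 858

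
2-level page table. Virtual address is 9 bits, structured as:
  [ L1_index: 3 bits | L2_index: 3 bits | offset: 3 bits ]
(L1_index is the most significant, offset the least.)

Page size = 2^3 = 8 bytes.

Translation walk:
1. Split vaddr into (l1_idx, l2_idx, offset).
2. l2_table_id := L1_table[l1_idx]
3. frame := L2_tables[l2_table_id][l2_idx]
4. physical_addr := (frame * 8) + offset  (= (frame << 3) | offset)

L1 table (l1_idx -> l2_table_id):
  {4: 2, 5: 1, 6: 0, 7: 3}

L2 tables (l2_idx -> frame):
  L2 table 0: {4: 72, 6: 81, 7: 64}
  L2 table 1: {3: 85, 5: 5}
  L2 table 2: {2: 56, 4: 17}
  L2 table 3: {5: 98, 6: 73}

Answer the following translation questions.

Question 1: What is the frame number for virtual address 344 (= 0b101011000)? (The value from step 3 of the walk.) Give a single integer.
vaddr = 344: l1_idx=5, l2_idx=3
L1[5] = 1; L2[1][3] = 85

Answer: 85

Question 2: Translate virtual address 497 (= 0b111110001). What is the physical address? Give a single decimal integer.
vaddr = 497 = 0b111110001
Split: l1_idx=7, l2_idx=6, offset=1
L1[7] = 3
L2[3][6] = 73
paddr = 73 * 8 + 1 = 585

Answer: 585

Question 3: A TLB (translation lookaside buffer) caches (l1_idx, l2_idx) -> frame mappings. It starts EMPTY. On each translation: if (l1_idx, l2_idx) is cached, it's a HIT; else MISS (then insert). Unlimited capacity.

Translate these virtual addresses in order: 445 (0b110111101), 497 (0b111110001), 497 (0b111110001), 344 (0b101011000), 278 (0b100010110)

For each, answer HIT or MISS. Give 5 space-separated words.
Answer: MISS MISS HIT MISS MISS

Derivation:
vaddr=445: (6,7) not in TLB -> MISS, insert
vaddr=497: (7,6) not in TLB -> MISS, insert
vaddr=497: (7,6) in TLB -> HIT
vaddr=344: (5,3) not in TLB -> MISS, insert
vaddr=278: (4,2) not in TLB -> MISS, insert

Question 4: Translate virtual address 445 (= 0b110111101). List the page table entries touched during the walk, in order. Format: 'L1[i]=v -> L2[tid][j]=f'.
vaddr = 445 = 0b110111101
Split: l1_idx=6, l2_idx=7, offset=5

Answer: L1[6]=0 -> L2[0][7]=64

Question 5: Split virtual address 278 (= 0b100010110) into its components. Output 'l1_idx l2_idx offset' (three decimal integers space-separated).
vaddr = 278 = 0b100010110
  top 3 bits -> l1_idx = 4
  next 3 bits -> l2_idx = 2
  bottom 3 bits -> offset = 6

Answer: 4 2 6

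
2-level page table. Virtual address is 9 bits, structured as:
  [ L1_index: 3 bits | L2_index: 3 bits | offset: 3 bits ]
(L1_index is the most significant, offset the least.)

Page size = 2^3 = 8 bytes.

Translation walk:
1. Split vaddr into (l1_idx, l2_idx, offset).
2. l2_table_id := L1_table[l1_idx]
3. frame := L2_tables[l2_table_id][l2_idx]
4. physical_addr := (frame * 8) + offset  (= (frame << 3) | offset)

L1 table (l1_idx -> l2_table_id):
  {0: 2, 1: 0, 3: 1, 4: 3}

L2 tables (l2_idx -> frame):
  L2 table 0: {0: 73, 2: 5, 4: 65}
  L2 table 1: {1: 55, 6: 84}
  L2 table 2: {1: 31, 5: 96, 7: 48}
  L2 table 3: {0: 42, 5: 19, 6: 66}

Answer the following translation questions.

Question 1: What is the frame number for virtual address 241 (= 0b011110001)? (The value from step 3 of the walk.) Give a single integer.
vaddr = 241: l1_idx=3, l2_idx=6
L1[3] = 1; L2[1][6] = 84

Answer: 84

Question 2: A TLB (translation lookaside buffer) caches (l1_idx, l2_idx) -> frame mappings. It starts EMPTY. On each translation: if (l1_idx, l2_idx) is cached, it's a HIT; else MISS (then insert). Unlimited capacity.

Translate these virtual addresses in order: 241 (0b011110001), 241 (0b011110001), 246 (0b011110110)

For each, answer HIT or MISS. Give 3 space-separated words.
vaddr=241: (3,6) not in TLB -> MISS, insert
vaddr=241: (3,6) in TLB -> HIT
vaddr=246: (3,6) in TLB -> HIT

Answer: MISS HIT HIT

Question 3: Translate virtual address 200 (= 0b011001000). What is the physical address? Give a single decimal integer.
Answer: 440

Derivation:
vaddr = 200 = 0b011001000
Split: l1_idx=3, l2_idx=1, offset=0
L1[3] = 1
L2[1][1] = 55
paddr = 55 * 8 + 0 = 440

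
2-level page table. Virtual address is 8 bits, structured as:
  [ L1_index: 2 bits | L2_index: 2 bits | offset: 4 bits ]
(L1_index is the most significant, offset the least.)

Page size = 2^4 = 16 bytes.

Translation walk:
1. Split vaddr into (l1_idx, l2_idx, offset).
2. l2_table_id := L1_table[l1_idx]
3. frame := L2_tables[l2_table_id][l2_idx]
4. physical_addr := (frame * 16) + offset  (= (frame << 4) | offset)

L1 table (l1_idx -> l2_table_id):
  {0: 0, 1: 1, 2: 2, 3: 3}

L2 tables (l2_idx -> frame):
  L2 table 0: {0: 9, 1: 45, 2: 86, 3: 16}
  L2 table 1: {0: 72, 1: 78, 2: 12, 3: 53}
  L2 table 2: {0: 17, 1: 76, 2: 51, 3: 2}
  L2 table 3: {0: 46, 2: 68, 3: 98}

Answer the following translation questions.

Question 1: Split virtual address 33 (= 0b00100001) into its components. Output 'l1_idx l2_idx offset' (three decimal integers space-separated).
vaddr = 33 = 0b00100001
  top 2 bits -> l1_idx = 0
  next 2 bits -> l2_idx = 2
  bottom 4 bits -> offset = 1

Answer: 0 2 1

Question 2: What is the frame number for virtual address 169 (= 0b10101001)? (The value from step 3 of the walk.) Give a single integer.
Answer: 51

Derivation:
vaddr = 169: l1_idx=2, l2_idx=2
L1[2] = 2; L2[2][2] = 51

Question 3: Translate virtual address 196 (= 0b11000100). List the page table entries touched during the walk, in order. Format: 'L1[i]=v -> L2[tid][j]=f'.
Answer: L1[3]=3 -> L2[3][0]=46

Derivation:
vaddr = 196 = 0b11000100
Split: l1_idx=3, l2_idx=0, offset=4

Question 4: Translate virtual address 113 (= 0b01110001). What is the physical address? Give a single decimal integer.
vaddr = 113 = 0b01110001
Split: l1_idx=1, l2_idx=3, offset=1
L1[1] = 1
L2[1][3] = 53
paddr = 53 * 16 + 1 = 849

Answer: 849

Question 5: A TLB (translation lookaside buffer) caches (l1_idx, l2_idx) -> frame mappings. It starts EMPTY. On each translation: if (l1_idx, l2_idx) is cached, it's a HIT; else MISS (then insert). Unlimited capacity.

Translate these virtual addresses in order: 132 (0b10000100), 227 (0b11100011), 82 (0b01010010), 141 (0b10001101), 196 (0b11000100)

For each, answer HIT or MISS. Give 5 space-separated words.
vaddr=132: (2,0) not in TLB -> MISS, insert
vaddr=227: (3,2) not in TLB -> MISS, insert
vaddr=82: (1,1) not in TLB -> MISS, insert
vaddr=141: (2,0) in TLB -> HIT
vaddr=196: (3,0) not in TLB -> MISS, insert

Answer: MISS MISS MISS HIT MISS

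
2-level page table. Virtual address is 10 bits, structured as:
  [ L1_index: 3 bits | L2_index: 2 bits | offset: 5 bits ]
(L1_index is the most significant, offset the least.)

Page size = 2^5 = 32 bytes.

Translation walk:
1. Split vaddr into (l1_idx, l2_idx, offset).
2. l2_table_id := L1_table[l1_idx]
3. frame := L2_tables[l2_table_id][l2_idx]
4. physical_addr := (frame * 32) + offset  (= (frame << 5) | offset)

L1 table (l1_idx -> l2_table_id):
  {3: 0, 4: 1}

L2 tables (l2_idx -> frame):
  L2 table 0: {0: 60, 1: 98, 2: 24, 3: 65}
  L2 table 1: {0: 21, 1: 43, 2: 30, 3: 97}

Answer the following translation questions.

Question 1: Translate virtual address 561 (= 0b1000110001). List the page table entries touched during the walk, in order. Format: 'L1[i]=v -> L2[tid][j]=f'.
vaddr = 561 = 0b1000110001
Split: l1_idx=4, l2_idx=1, offset=17

Answer: L1[4]=1 -> L2[1][1]=43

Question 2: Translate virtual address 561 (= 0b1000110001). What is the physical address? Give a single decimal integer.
Answer: 1393

Derivation:
vaddr = 561 = 0b1000110001
Split: l1_idx=4, l2_idx=1, offset=17
L1[4] = 1
L2[1][1] = 43
paddr = 43 * 32 + 17 = 1393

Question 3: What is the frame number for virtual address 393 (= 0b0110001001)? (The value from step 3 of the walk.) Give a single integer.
Answer: 60

Derivation:
vaddr = 393: l1_idx=3, l2_idx=0
L1[3] = 0; L2[0][0] = 60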